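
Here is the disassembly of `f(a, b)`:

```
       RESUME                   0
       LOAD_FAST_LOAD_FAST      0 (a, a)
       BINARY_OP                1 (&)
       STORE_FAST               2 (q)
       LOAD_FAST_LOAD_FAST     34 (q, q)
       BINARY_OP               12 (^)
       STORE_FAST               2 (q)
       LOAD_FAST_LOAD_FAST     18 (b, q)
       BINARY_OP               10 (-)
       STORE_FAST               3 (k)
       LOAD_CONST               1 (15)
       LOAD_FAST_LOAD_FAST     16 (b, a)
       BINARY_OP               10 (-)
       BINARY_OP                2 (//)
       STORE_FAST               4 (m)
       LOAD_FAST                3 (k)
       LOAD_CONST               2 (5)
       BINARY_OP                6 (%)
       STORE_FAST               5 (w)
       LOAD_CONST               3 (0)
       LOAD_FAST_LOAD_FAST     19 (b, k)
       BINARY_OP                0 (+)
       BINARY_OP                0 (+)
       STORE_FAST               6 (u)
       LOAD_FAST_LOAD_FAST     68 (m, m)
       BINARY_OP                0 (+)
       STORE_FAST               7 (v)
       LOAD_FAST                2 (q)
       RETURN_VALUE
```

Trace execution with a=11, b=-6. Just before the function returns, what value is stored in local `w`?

4

LOAD_FAST_LOAD_FAST a,a → push 11,11. Stack: [11, 11]
BINARY_OP & → 11 & 11 = 11. Stack: [11]
STORE_FAST q → q=11. Stack: []
LOAD_FAST_LOAD_FAST q,q → push 11,11. Stack: [11, 11]
BINARY_OP ^ → 11 ^ 11 = 0. Stack: [0]
STORE_FAST q → q=0. Stack: []
LOAD_FAST_LOAD_FAST b,q → push -6,0. Stack: [-6, 0]
BINARY_OP - → -6 - 0 = -6. Stack: [-6]
STORE_FAST k → k=-6. Stack: []
LOAD_CONST → push 15. Stack: [15]
LOAD_FAST_LOAD_FAST b,a → push -6,11. Stack: [15, -6, 11]
BINARY_OP - → -6 - 11 = -17. Stack: [15, -17]
BINARY_OP // → 15 // -17 = -1. Stack: [-1]
STORE_FAST m → m=-1. Stack: []
LOAD_FAST k → push -6. Stack: [-6]
LOAD_CONST → push 5. Stack: [-6, 5]
BINARY_OP % → -6 % 5 = 4. Stack: [4]
STORE_FAST w → w=4. Stack: []
LOAD_CONST → push 0. Stack: [0]
LOAD_FAST_LOAD_FAST b,k → push -6,-6. Stack: [0, -6, -6]
BINARY_OP + → -6 + -6 = -12. Stack: [0, -12]
BINARY_OP + → 0 + -12 = -12. Stack: [-12]
STORE_FAST u → u=-12. Stack: []
LOAD_FAST_LOAD_FAST m,m → push -1,-1. Stack: [-1, -1]
BINARY_OP + → -1 + -1 = -2. Stack: [-2]
STORE_FAST v → v=-2. Stack: []
LOAD_FAST q → push 0. Stack: [0]
RETURN_VALUE → return 0.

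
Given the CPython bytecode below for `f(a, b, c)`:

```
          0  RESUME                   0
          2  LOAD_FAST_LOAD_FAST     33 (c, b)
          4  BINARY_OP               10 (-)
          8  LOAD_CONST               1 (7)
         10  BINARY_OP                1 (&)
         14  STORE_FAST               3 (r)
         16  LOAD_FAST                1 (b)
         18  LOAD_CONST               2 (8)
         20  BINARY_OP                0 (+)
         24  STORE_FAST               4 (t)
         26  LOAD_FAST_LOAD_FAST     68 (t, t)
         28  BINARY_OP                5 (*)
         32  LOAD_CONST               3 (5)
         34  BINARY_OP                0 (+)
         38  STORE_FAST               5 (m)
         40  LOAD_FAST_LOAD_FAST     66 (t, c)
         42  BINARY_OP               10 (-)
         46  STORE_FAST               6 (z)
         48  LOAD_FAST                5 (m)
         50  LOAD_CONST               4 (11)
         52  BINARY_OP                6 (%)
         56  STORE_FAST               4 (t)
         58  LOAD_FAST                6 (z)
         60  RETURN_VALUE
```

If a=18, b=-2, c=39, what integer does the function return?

LOAD_FAST_LOAD_FAST c,b → push 39,-2. Stack: [39, -2]
BINARY_OP - → 39 - -2 = 41. Stack: [41]
LOAD_CONST → push 7. Stack: [41, 7]
BINARY_OP & → 41 & 7 = 1. Stack: [1]
STORE_FAST r → r=1. Stack: []
LOAD_FAST b → push -2. Stack: [-2]
LOAD_CONST → push 8. Stack: [-2, 8]
BINARY_OP + → -2 + 8 = 6. Stack: [6]
STORE_FAST t → t=6. Stack: []
LOAD_FAST_LOAD_FAST t,t → push 6,6. Stack: [6, 6]
BINARY_OP * → 6 * 6 = 36. Stack: [36]
LOAD_CONST → push 5. Stack: [36, 5]
BINARY_OP + → 36 + 5 = 41. Stack: [41]
STORE_FAST m → m=41. Stack: []
LOAD_FAST_LOAD_FAST t,c → push 6,39. Stack: [6, 39]
BINARY_OP - → 6 - 39 = -33. Stack: [-33]
STORE_FAST z → z=-33. Stack: []
LOAD_FAST m → push 41. Stack: [41]
LOAD_CONST → push 11. Stack: [41, 11]
BINARY_OP % → 41 % 11 = 8. Stack: [8]
STORE_FAST t → t=8. Stack: []
LOAD_FAST z → push -33. Stack: [-33]
RETURN_VALUE → return -33.

-33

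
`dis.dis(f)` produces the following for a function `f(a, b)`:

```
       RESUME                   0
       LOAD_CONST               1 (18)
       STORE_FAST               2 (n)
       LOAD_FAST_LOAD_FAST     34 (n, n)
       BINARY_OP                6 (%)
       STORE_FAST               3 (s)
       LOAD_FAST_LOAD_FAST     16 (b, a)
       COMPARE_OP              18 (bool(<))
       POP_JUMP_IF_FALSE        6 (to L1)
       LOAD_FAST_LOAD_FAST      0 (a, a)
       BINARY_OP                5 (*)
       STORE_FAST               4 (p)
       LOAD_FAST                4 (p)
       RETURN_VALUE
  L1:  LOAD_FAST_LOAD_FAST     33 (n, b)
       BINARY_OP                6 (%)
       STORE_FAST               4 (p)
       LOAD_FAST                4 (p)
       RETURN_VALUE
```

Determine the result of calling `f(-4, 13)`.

5

LOAD_CONST → push 18. Stack: [18]
STORE_FAST n → n=18. Stack: []
LOAD_FAST_LOAD_FAST n,n → push 18,18. Stack: [18, 18]
BINARY_OP % → 18 % 18 = 0. Stack: [0]
STORE_FAST s → s=0. Stack: []
LOAD_FAST_LOAD_FAST b,a → push 13,-4. Stack: [13, -4]
COMPARE_OP bool(<) → 13 vs -4 = False. Stack: [False]
POP_JUMP_IF_FALSE → pop False; jump. Stack: []
LOAD_FAST_LOAD_FAST n,b → push 18,13. Stack: [18, 13]
BINARY_OP % → 18 % 13 = 5. Stack: [5]
STORE_FAST p → p=5. Stack: []
LOAD_FAST p → push 5. Stack: [5]
RETURN_VALUE → return 5.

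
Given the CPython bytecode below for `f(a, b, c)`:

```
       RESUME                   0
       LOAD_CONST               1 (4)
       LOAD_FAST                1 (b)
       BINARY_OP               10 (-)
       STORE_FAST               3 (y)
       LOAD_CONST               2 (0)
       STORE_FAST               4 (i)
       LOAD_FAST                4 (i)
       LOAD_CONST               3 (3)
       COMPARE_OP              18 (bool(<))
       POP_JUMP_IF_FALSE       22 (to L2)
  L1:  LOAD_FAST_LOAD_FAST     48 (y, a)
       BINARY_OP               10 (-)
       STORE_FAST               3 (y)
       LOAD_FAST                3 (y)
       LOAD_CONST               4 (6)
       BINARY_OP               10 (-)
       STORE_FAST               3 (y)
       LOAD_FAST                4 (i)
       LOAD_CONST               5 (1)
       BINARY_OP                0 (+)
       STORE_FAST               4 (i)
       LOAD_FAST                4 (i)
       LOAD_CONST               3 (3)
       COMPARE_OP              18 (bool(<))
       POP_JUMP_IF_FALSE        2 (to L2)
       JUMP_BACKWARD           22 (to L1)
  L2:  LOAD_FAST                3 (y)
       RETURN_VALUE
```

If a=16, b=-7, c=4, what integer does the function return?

LOAD_CONST → push 4. Stack: [4]
LOAD_FAST b → push -7. Stack: [4, -7]
BINARY_OP - → 4 - -7 = 11. Stack: [11]
STORE_FAST y → y=11. Stack: []
LOAD_CONST → push 0. Stack: [0]
STORE_FAST i → i=0. Stack: []
LOAD_FAST i → push 0. Stack: [0]
LOAD_CONST → push 3. Stack: [0, 3]
COMPARE_OP bool(<) → 0 vs 3 = True. Stack: [True]
POP_JUMP_IF_FALSE → pop True; no jump. Stack: []
LOAD_FAST_LOAD_FAST y,a → push 11,16. Stack: [11, 16]
BINARY_OP - → 11 - 16 = -5. Stack: [-5]
STORE_FAST y → y=-5. Stack: []
LOAD_FAST y → push -5. Stack: [-5]
LOAD_CONST → push 6. Stack: [-5, 6]
BINARY_OP - → -5 - 6 = -11. Stack: [-11]
STORE_FAST y → y=-11. Stack: []
LOAD_FAST i → push 0. Stack: [0]
LOAD_CONST → push 1. Stack: [0, 1]
BINARY_OP + → 0 + 1 = 1. Stack: [1]
STORE_FAST i → i=1. Stack: []
LOAD_FAST i → push 1. Stack: [1]
LOAD_CONST → push 3. Stack: [1, 3]
COMPARE_OP bool(<) → 1 vs 3 = True. Stack: [True]
POP_JUMP_IF_FALSE → pop True; no jump. Stack: []
LOAD_FAST_LOAD_FAST y,a → push -11,16. Stack: [-11, 16]
BINARY_OP - → -11 - 16 = -27. Stack: [-27]
STORE_FAST y → y=-27. Stack: []
LOAD_FAST y → push -27. Stack: [-27]
LOAD_CONST → push 6. Stack: [-27, 6]
BINARY_OP - → -27 - 6 = -33. Stack: [-33]
STORE_FAST y → y=-33. Stack: []
LOAD_FAST i → push 1. Stack: [1]
LOAD_CONST → push 1. Stack: [1, 1]
BINARY_OP + → 1 + 1 = 2. Stack: [2]
STORE_FAST i → i=2. Stack: []
LOAD_FAST i → push 2. Stack: [2]
LOAD_CONST → push 3. Stack: [2, 3]
COMPARE_OP bool(<) → 2 vs 3 = True. Stack: [True]
POP_JUMP_IF_FALSE → pop True; no jump. Stack: []
LOAD_FAST_LOAD_FAST y,a → push -33,16. Stack: [-33, 16]
BINARY_OP - → -33 - 16 = -49. Stack: [-49]
STORE_FAST y → y=-49. Stack: []
LOAD_FAST y → push -49. Stack: [-49]
LOAD_CONST → push 6. Stack: [-49, 6]
BINARY_OP - → -49 - 6 = -55. Stack: [-55]
STORE_FAST y → y=-55. Stack: []
LOAD_FAST i → push 2. Stack: [2]
LOAD_CONST → push 1. Stack: [2, 1]
BINARY_OP + → 2 + 1 = 3. Stack: [3]
STORE_FAST i → i=3. Stack: []
LOAD_FAST i → push 3. Stack: [3]
LOAD_CONST → push 3. Stack: [3, 3]
COMPARE_OP bool(<) → 3 vs 3 = False. Stack: [False]
POP_JUMP_IF_FALSE → pop False; jump. Stack: []
LOAD_FAST y → push -55. Stack: [-55]
RETURN_VALUE → return -55.

-55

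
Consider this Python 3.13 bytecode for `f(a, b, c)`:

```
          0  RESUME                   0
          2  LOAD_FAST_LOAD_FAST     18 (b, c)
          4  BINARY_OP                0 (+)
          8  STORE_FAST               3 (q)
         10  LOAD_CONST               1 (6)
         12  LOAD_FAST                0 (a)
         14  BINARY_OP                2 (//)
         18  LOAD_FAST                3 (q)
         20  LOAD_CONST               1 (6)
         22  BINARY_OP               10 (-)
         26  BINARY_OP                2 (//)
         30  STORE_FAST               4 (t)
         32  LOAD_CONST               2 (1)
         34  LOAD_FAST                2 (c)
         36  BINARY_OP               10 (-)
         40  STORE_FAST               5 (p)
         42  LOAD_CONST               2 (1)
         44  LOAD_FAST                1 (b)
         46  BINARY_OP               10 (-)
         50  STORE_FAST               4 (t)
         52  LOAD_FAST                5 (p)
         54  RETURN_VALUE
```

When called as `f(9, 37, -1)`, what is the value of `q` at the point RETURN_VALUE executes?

LOAD_FAST_LOAD_FAST b,c → push 37,-1. Stack: [37, -1]
BINARY_OP + → 37 + -1 = 36. Stack: [36]
STORE_FAST q → q=36. Stack: []
LOAD_CONST → push 6. Stack: [6]
LOAD_FAST a → push 9. Stack: [6, 9]
BINARY_OP // → 6 // 9 = 0. Stack: [0]
LOAD_FAST q → push 36. Stack: [0, 36]
LOAD_CONST → push 6. Stack: [0, 36, 6]
BINARY_OP - → 36 - 6 = 30. Stack: [0, 30]
BINARY_OP // → 0 // 30 = 0. Stack: [0]
STORE_FAST t → t=0. Stack: []
LOAD_CONST → push 1. Stack: [1]
LOAD_FAST c → push -1. Stack: [1, -1]
BINARY_OP - → 1 - -1 = 2. Stack: [2]
STORE_FAST p → p=2. Stack: []
LOAD_CONST → push 1. Stack: [1]
LOAD_FAST b → push 37. Stack: [1, 37]
BINARY_OP - → 1 - 37 = -36. Stack: [-36]
STORE_FAST t → t=-36. Stack: []
LOAD_FAST p → push 2. Stack: [2]
RETURN_VALUE → return 2.

36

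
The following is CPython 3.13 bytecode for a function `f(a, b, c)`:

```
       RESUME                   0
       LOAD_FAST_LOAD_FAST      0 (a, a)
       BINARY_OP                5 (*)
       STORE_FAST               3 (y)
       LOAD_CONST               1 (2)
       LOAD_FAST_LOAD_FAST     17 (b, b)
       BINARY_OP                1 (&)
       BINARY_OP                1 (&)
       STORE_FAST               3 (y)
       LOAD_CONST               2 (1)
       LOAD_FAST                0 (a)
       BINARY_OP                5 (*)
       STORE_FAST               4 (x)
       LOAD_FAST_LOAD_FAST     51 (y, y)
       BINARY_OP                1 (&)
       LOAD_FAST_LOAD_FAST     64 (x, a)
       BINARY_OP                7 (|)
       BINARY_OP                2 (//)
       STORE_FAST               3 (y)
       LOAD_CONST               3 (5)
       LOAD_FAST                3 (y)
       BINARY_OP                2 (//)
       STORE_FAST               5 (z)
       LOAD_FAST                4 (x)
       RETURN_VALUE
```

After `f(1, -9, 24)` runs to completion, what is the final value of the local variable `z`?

2

LOAD_FAST_LOAD_FAST a,a → push 1,1. Stack: [1, 1]
BINARY_OP * → 1 * 1 = 1. Stack: [1]
STORE_FAST y → y=1. Stack: []
LOAD_CONST → push 2. Stack: [2]
LOAD_FAST_LOAD_FAST b,b → push -9,-9. Stack: [2, -9, -9]
BINARY_OP & → -9 & -9 = -9. Stack: [2, -9]
BINARY_OP & → 2 & -9 = 2. Stack: [2]
STORE_FAST y → y=2. Stack: []
LOAD_CONST → push 1. Stack: [1]
LOAD_FAST a → push 1. Stack: [1, 1]
BINARY_OP * → 1 * 1 = 1. Stack: [1]
STORE_FAST x → x=1. Stack: []
LOAD_FAST_LOAD_FAST y,y → push 2,2. Stack: [2, 2]
BINARY_OP & → 2 & 2 = 2. Stack: [2]
LOAD_FAST_LOAD_FAST x,a → push 1,1. Stack: [2, 1, 1]
BINARY_OP | → 1 | 1 = 1. Stack: [2, 1]
BINARY_OP // → 2 // 1 = 2. Stack: [2]
STORE_FAST y → y=2. Stack: []
LOAD_CONST → push 5. Stack: [5]
LOAD_FAST y → push 2. Stack: [5, 2]
BINARY_OP // → 5 // 2 = 2. Stack: [2]
STORE_FAST z → z=2. Stack: []
LOAD_FAST x → push 1. Stack: [1]
RETURN_VALUE → return 1.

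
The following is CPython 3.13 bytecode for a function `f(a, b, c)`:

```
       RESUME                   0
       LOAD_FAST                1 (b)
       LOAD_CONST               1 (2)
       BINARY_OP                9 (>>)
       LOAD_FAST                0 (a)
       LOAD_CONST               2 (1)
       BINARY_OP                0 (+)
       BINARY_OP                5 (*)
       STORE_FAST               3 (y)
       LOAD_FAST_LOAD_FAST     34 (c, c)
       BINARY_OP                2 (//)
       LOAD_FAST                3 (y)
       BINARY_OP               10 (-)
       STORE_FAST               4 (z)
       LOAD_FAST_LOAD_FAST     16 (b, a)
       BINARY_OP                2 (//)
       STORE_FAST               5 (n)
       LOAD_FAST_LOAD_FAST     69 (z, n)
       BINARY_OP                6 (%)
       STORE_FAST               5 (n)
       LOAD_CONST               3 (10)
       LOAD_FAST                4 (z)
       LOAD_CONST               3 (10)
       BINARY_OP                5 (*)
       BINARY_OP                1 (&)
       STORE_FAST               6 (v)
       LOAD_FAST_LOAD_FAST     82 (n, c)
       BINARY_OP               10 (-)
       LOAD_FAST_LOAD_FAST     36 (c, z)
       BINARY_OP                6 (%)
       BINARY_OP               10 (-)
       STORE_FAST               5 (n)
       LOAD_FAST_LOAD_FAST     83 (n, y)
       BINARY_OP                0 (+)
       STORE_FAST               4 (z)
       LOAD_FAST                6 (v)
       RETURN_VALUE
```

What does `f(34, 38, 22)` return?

LOAD_FAST b → push 38. Stack: [38]
LOAD_CONST → push 2. Stack: [38, 2]
BINARY_OP >> → 38 >> 2 = 9. Stack: [9]
LOAD_FAST a → push 34. Stack: [9, 34]
LOAD_CONST → push 1. Stack: [9, 34, 1]
BINARY_OP + → 34 + 1 = 35. Stack: [9, 35]
BINARY_OP * → 9 * 35 = 315. Stack: [315]
STORE_FAST y → y=315. Stack: []
LOAD_FAST_LOAD_FAST c,c → push 22,22. Stack: [22, 22]
BINARY_OP // → 22 // 22 = 1. Stack: [1]
LOAD_FAST y → push 315. Stack: [1, 315]
BINARY_OP - → 1 - 315 = -314. Stack: [-314]
STORE_FAST z → z=-314. Stack: []
LOAD_FAST_LOAD_FAST b,a → push 38,34. Stack: [38, 34]
BINARY_OP // → 38 // 34 = 1. Stack: [1]
STORE_FAST n → n=1. Stack: []
LOAD_FAST_LOAD_FAST z,n → push -314,1. Stack: [-314, 1]
BINARY_OP % → -314 % 1 = 0. Stack: [0]
STORE_FAST n → n=0. Stack: []
LOAD_CONST → push 10. Stack: [10]
LOAD_FAST z → push -314. Stack: [10, -314]
LOAD_CONST → push 10. Stack: [10, -314, 10]
BINARY_OP * → -314 * 10 = -3140. Stack: [10, -3140]
BINARY_OP & → 10 & -3140 = 8. Stack: [8]
STORE_FAST v → v=8. Stack: []
LOAD_FAST_LOAD_FAST n,c → push 0,22. Stack: [0, 22]
BINARY_OP - → 0 - 22 = -22. Stack: [-22]
LOAD_FAST_LOAD_FAST c,z → push 22,-314. Stack: [-22, 22, -314]
BINARY_OP % → 22 % -314 = -292. Stack: [-22, -292]
BINARY_OP - → -22 - -292 = 270. Stack: [270]
STORE_FAST n → n=270. Stack: []
LOAD_FAST_LOAD_FAST n,y → push 270,315. Stack: [270, 315]
BINARY_OP + → 270 + 315 = 585. Stack: [585]
STORE_FAST z → z=585. Stack: []
LOAD_FAST v → push 8. Stack: [8]
RETURN_VALUE → return 8.

8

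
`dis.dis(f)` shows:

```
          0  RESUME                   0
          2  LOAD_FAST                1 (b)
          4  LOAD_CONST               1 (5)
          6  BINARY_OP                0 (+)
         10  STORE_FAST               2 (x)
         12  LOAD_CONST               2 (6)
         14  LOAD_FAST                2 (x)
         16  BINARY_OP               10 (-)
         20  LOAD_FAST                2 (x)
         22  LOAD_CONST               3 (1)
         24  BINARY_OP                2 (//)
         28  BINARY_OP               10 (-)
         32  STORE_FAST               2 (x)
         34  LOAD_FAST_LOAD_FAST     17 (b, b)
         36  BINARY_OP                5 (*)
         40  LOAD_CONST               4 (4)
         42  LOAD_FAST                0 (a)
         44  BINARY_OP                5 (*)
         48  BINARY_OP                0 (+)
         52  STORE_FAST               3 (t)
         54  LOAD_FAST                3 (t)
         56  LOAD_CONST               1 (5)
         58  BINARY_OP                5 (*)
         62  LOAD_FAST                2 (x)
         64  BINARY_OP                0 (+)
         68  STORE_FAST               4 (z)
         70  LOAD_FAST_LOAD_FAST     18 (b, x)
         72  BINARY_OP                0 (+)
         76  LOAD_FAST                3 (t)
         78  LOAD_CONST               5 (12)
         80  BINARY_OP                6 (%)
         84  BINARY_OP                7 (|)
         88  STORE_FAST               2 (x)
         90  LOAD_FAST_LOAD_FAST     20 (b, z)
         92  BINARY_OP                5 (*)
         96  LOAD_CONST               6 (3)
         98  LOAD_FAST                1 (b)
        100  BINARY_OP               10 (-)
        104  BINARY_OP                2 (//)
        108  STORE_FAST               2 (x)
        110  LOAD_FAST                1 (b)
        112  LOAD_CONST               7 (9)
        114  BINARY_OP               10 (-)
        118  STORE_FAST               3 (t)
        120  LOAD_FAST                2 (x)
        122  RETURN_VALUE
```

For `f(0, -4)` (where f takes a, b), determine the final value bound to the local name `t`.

LOAD_FAST b → push -4. Stack: [-4]
LOAD_CONST → push 5. Stack: [-4, 5]
BINARY_OP + → -4 + 5 = 1. Stack: [1]
STORE_FAST x → x=1. Stack: []
LOAD_CONST → push 6. Stack: [6]
LOAD_FAST x → push 1. Stack: [6, 1]
BINARY_OP - → 6 - 1 = 5. Stack: [5]
LOAD_FAST x → push 1. Stack: [5, 1]
LOAD_CONST → push 1. Stack: [5, 1, 1]
BINARY_OP // → 1 // 1 = 1. Stack: [5, 1]
BINARY_OP - → 5 - 1 = 4. Stack: [4]
STORE_FAST x → x=4. Stack: []
LOAD_FAST_LOAD_FAST b,b → push -4,-4. Stack: [-4, -4]
BINARY_OP * → -4 * -4 = 16. Stack: [16]
LOAD_CONST → push 4. Stack: [16, 4]
LOAD_FAST a → push 0. Stack: [16, 4, 0]
BINARY_OP * → 4 * 0 = 0. Stack: [16, 0]
BINARY_OP + → 16 + 0 = 16. Stack: [16]
STORE_FAST t → t=16. Stack: []
LOAD_FAST t → push 16. Stack: [16]
LOAD_CONST → push 5. Stack: [16, 5]
BINARY_OP * → 16 * 5 = 80. Stack: [80]
LOAD_FAST x → push 4. Stack: [80, 4]
BINARY_OP + → 80 + 4 = 84. Stack: [84]
STORE_FAST z → z=84. Stack: []
LOAD_FAST_LOAD_FAST b,x → push -4,4. Stack: [-4, 4]
BINARY_OP + → -4 + 4 = 0. Stack: [0]
LOAD_FAST t → push 16. Stack: [0, 16]
LOAD_CONST → push 12. Stack: [0, 16, 12]
BINARY_OP % → 16 % 12 = 4. Stack: [0, 4]
BINARY_OP | → 0 | 4 = 4. Stack: [4]
STORE_FAST x → x=4. Stack: []
LOAD_FAST_LOAD_FAST b,z → push -4,84. Stack: [-4, 84]
BINARY_OP * → -4 * 84 = -336. Stack: [-336]
LOAD_CONST → push 3. Stack: [-336, 3]
LOAD_FAST b → push -4. Stack: [-336, 3, -4]
BINARY_OP - → 3 - -4 = 7. Stack: [-336, 7]
BINARY_OP // → -336 // 7 = -48. Stack: [-48]
STORE_FAST x → x=-48. Stack: []
LOAD_FAST b → push -4. Stack: [-4]
LOAD_CONST → push 9. Stack: [-4, 9]
BINARY_OP - → -4 - 9 = -13. Stack: [-13]
STORE_FAST t → t=-13. Stack: []
LOAD_FAST x → push -48. Stack: [-48]
RETURN_VALUE → return -48.

-13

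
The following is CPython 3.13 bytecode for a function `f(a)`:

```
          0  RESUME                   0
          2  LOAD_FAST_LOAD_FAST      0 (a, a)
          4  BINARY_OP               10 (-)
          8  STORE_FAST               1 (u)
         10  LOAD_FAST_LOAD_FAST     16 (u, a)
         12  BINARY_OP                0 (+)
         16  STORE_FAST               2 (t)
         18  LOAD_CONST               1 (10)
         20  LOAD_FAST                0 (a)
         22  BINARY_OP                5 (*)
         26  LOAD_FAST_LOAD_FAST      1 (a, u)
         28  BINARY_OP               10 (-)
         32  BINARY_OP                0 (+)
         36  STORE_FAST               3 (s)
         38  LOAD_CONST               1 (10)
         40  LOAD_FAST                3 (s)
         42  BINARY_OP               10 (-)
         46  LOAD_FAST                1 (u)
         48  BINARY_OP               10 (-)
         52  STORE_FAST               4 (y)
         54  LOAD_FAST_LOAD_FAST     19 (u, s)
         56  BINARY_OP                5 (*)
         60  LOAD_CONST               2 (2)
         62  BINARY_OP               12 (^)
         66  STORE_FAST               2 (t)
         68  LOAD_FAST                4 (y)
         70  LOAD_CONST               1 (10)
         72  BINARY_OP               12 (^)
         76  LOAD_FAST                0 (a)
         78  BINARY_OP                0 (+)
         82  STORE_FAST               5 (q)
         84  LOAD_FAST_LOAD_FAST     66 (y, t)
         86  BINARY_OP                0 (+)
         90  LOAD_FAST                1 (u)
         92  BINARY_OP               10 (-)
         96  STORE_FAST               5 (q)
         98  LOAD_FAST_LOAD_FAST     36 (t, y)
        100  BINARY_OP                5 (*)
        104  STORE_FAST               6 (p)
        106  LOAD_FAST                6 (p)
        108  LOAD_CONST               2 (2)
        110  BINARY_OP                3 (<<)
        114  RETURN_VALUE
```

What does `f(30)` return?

-2560

LOAD_FAST_LOAD_FAST a,a → push 30,30. Stack: [30, 30]
BINARY_OP - → 30 - 30 = 0. Stack: [0]
STORE_FAST u → u=0. Stack: []
LOAD_FAST_LOAD_FAST u,a → push 0,30. Stack: [0, 30]
BINARY_OP + → 0 + 30 = 30. Stack: [30]
STORE_FAST t → t=30. Stack: []
LOAD_CONST → push 10. Stack: [10]
LOAD_FAST a → push 30. Stack: [10, 30]
BINARY_OP * → 10 * 30 = 300. Stack: [300]
LOAD_FAST_LOAD_FAST a,u → push 30,0. Stack: [300, 30, 0]
BINARY_OP - → 30 - 0 = 30. Stack: [300, 30]
BINARY_OP + → 300 + 30 = 330. Stack: [330]
STORE_FAST s → s=330. Stack: []
LOAD_CONST → push 10. Stack: [10]
LOAD_FAST s → push 330. Stack: [10, 330]
BINARY_OP - → 10 - 330 = -320. Stack: [-320]
LOAD_FAST u → push 0. Stack: [-320, 0]
BINARY_OP - → -320 - 0 = -320. Stack: [-320]
STORE_FAST y → y=-320. Stack: []
LOAD_FAST_LOAD_FAST u,s → push 0,330. Stack: [0, 330]
BINARY_OP * → 0 * 330 = 0. Stack: [0]
LOAD_CONST → push 2. Stack: [0, 2]
BINARY_OP ^ → 0 ^ 2 = 2. Stack: [2]
STORE_FAST t → t=2. Stack: []
LOAD_FAST y → push -320. Stack: [-320]
LOAD_CONST → push 10. Stack: [-320, 10]
BINARY_OP ^ → -320 ^ 10 = -310. Stack: [-310]
LOAD_FAST a → push 30. Stack: [-310, 30]
BINARY_OP + → -310 + 30 = -280. Stack: [-280]
STORE_FAST q → q=-280. Stack: []
LOAD_FAST_LOAD_FAST y,t → push -320,2. Stack: [-320, 2]
BINARY_OP + → -320 + 2 = -318. Stack: [-318]
LOAD_FAST u → push 0. Stack: [-318, 0]
BINARY_OP - → -318 - 0 = -318. Stack: [-318]
STORE_FAST q → q=-318. Stack: []
LOAD_FAST_LOAD_FAST t,y → push 2,-320. Stack: [2, -320]
BINARY_OP * → 2 * -320 = -640. Stack: [-640]
STORE_FAST p → p=-640. Stack: []
LOAD_FAST p → push -640. Stack: [-640]
LOAD_CONST → push 2. Stack: [-640, 2]
BINARY_OP << → -640 << 2 = -2560. Stack: [-2560]
RETURN_VALUE → return -2560.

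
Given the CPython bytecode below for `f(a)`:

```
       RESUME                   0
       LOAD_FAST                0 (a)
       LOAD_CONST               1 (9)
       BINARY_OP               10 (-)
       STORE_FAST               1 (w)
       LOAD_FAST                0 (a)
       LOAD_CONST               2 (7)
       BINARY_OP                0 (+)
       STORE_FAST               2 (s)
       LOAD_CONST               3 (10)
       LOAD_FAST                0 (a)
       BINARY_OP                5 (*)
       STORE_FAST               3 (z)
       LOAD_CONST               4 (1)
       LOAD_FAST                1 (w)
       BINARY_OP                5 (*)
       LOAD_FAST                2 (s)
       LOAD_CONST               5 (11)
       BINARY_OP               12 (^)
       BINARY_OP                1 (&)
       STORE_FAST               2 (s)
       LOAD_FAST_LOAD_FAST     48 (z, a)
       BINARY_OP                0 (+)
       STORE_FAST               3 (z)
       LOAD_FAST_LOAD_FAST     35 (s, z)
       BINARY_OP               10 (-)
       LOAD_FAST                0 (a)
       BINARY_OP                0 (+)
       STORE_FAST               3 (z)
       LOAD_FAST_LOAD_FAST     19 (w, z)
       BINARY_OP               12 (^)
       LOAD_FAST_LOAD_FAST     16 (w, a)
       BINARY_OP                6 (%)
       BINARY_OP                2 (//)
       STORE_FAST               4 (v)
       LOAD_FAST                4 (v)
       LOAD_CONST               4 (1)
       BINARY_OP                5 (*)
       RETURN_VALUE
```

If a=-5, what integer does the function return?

16

LOAD_FAST a → push -5. Stack: [-5]
LOAD_CONST → push 9. Stack: [-5, 9]
BINARY_OP - → -5 - 9 = -14. Stack: [-14]
STORE_FAST w → w=-14. Stack: []
LOAD_FAST a → push -5. Stack: [-5]
LOAD_CONST → push 7. Stack: [-5, 7]
BINARY_OP + → -5 + 7 = 2. Stack: [2]
STORE_FAST s → s=2. Stack: []
LOAD_CONST → push 10. Stack: [10]
LOAD_FAST a → push -5. Stack: [10, -5]
BINARY_OP * → 10 * -5 = -50. Stack: [-50]
STORE_FAST z → z=-50. Stack: []
LOAD_CONST → push 1. Stack: [1]
LOAD_FAST w → push -14. Stack: [1, -14]
BINARY_OP * → 1 * -14 = -14. Stack: [-14]
LOAD_FAST s → push 2. Stack: [-14, 2]
LOAD_CONST → push 11. Stack: [-14, 2, 11]
BINARY_OP ^ → 2 ^ 11 = 9. Stack: [-14, 9]
BINARY_OP & → -14 & 9 = 0. Stack: [0]
STORE_FAST s → s=0. Stack: []
LOAD_FAST_LOAD_FAST z,a → push -50,-5. Stack: [-50, -5]
BINARY_OP + → -50 + -5 = -55. Stack: [-55]
STORE_FAST z → z=-55. Stack: []
LOAD_FAST_LOAD_FAST s,z → push 0,-55. Stack: [0, -55]
BINARY_OP - → 0 - -55 = 55. Stack: [55]
LOAD_FAST a → push -5. Stack: [55, -5]
BINARY_OP + → 55 + -5 = 50. Stack: [50]
STORE_FAST z → z=50. Stack: []
LOAD_FAST_LOAD_FAST w,z → push -14,50. Stack: [-14, 50]
BINARY_OP ^ → -14 ^ 50 = -64. Stack: [-64]
LOAD_FAST_LOAD_FAST w,a → push -14,-5. Stack: [-64, -14, -5]
BINARY_OP % → -14 % -5 = -4. Stack: [-64, -4]
BINARY_OP // → -64 // -4 = 16. Stack: [16]
STORE_FAST v → v=16. Stack: []
LOAD_FAST v → push 16. Stack: [16]
LOAD_CONST → push 1. Stack: [16, 1]
BINARY_OP * → 16 * 1 = 16. Stack: [16]
RETURN_VALUE → return 16.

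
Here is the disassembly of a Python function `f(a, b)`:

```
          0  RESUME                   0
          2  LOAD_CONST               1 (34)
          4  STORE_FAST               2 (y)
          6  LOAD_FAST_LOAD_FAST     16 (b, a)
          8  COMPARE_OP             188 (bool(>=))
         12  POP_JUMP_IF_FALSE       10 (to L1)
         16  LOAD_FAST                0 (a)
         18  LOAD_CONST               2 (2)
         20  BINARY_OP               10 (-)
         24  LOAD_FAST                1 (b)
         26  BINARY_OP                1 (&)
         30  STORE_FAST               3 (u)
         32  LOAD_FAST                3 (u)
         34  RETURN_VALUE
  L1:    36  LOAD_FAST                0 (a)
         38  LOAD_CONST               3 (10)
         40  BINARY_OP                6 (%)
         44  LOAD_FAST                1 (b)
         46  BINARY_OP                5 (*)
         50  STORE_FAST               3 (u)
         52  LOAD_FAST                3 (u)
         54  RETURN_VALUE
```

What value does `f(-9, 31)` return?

LOAD_CONST → push 34. Stack: [34]
STORE_FAST y → y=34. Stack: []
LOAD_FAST_LOAD_FAST b,a → push 31,-9. Stack: [31, -9]
COMPARE_OP bool(>=) → 31 vs -9 = True. Stack: [True]
POP_JUMP_IF_FALSE → pop True; no jump. Stack: []
LOAD_FAST a → push -9. Stack: [-9]
LOAD_CONST → push 2. Stack: [-9, 2]
BINARY_OP - → -9 - 2 = -11. Stack: [-11]
LOAD_FAST b → push 31. Stack: [-11, 31]
BINARY_OP & → -11 & 31 = 21. Stack: [21]
STORE_FAST u → u=21. Stack: []
LOAD_FAST u → push 21. Stack: [21]
RETURN_VALUE → return 21.

21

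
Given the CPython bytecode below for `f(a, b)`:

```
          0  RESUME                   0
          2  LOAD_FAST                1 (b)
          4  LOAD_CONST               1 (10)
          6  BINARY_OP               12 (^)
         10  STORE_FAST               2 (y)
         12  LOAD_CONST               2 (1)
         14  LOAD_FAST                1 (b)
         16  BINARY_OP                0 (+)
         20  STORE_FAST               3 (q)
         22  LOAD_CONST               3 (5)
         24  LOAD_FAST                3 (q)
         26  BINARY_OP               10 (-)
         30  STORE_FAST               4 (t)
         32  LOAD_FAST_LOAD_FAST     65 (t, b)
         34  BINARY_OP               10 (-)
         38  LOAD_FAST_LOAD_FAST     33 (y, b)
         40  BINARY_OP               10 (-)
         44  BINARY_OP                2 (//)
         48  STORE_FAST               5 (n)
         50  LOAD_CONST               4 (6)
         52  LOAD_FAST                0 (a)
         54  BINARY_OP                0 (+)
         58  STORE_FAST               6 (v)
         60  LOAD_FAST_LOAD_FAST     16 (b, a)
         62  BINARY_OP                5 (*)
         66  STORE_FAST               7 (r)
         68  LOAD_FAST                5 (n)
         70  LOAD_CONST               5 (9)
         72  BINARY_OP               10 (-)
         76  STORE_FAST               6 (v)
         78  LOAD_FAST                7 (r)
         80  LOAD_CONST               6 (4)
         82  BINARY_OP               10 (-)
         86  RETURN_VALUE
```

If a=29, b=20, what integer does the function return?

576

LOAD_FAST b → push 20. Stack: [20]
LOAD_CONST → push 10. Stack: [20, 10]
BINARY_OP ^ → 20 ^ 10 = 30. Stack: [30]
STORE_FAST y → y=30. Stack: []
LOAD_CONST → push 1. Stack: [1]
LOAD_FAST b → push 20. Stack: [1, 20]
BINARY_OP + → 1 + 20 = 21. Stack: [21]
STORE_FAST q → q=21. Stack: []
LOAD_CONST → push 5. Stack: [5]
LOAD_FAST q → push 21. Stack: [5, 21]
BINARY_OP - → 5 - 21 = -16. Stack: [-16]
STORE_FAST t → t=-16. Stack: []
LOAD_FAST_LOAD_FAST t,b → push -16,20. Stack: [-16, 20]
BINARY_OP - → -16 - 20 = -36. Stack: [-36]
LOAD_FAST_LOAD_FAST y,b → push 30,20. Stack: [-36, 30, 20]
BINARY_OP - → 30 - 20 = 10. Stack: [-36, 10]
BINARY_OP // → -36 // 10 = -4. Stack: [-4]
STORE_FAST n → n=-4. Stack: []
LOAD_CONST → push 6. Stack: [6]
LOAD_FAST a → push 29. Stack: [6, 29]
BINARY_OP + → 6 + 29 = 35. Stack: [35]
STORE_FAST v → v=35. Stack: []
LOAD_FAST_LOAD_FAST b,a → push 20,29. Stack: [20, 29]
BINARY_OP * → 20 * 29 = 580. Stack: [580]
STORE_FAST r → r=580. Stack: []
LOAD_FAST n → push -4. Stack: [-4]
LOAD_CONST → push 9. Stack: [-4, 9]
BINARY_OP - → -4 - 9 = -13. Stack: [-13]
STORE_FAST v → v=-13. Stack: []
LOAD_FAST r → push 580. Stack: [580]
LOAD_CONST → push 4. Stack: [580, 4]
BINARY_OP - → 580 - 4 = 576. Stack: [576]
RETURN_VALUE → return 576.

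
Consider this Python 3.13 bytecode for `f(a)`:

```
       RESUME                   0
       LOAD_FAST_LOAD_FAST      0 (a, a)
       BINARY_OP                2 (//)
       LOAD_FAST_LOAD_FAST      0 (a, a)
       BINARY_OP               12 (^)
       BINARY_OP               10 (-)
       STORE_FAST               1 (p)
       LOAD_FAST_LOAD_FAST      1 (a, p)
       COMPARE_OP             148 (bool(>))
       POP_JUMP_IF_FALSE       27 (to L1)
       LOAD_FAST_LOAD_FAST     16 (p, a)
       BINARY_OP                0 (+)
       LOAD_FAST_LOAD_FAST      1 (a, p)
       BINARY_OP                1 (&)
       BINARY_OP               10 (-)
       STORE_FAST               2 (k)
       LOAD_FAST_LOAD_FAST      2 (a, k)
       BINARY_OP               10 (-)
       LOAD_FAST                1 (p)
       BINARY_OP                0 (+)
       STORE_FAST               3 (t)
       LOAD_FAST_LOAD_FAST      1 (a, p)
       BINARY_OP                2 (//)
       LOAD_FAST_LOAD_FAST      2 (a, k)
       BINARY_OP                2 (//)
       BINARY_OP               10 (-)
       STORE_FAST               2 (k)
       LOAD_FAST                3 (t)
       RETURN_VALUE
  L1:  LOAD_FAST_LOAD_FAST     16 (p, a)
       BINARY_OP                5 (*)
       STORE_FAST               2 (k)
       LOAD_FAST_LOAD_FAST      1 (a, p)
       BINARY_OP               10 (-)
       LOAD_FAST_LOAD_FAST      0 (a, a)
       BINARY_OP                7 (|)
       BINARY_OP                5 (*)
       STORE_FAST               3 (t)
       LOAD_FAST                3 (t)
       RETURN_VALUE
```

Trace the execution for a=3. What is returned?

1

LOAD_FAST_LOAD_FAST a,a → push 3,3. Stack: [3, 3]
BINARY_OP // → 3 // 3 = 1. Stack: [1]
LOAD_FAST_LOAD_FAST a,a → push 3,3. Stack: [1, 3, 3]
BINARY_OP ^ → 3 ^ 3 = 0. Stack: [1, 0]
BINARY_OP - → 1 - 0 = 1. Stack: [1]
STORE_FAST p → p=1. Stack: []
LOAD_FAST_LOAD_FAST a,p → push 3,1. Stack: [3, 1]
COMPARE_OP bool(>) → 3 vs 1 = True. Stack: [True]
POP_JUMP_IF_FALSE → pop True; no jump. Stack: []
LOAD_FAST_LOAD_FAST p,a → push 1,3. Stack: [1, 3]
BINARY_OP + → 1 + 3 = 4. Stack: [4]
LOAD_FAST_LOAD_FAST a,p → push 3,1. Stack: [4, 3, 1]
BINARY_OP & → 3 & 1 = 1. Stack: [4, 1]
BINARY_OP - → 4 - 1 = 3. Stack: [3]
STORE_FAST k → k=3. Stack: []
LOAD_FAST_LOAD_FAST a,k → push 3,3. Stack: [3, 3]
BINARY_OP - → 3 - 3 = 0. Stack: [0]
LOAD_FAST p → push 1. Stack: [0, 1]
BINARY_OP + → 0 + 1 = 1. Stack: [1]
STORE_FAST t → t=1. Stack: []
LOAD_FAST_LOAD_FAST a,p → push 3,1. Stack: [3, 1]
BINARY_OP // → 3 // 1 = 3. Stack: [3]
LOAD_FAST_LOAD_FAST a,k → push 3,3. Stack: [3, 3, 3]
BINARY_OP // → 3 // 3 = 1. Stack: [3, 1]
BINARY_OP - → 3 - 1 = 2. Stack: [2]
STORE_FAST k → k=2. Stack: []
LOAD_FAST t → push 1. Stack: [1]
RETURN_VALUE → return 1.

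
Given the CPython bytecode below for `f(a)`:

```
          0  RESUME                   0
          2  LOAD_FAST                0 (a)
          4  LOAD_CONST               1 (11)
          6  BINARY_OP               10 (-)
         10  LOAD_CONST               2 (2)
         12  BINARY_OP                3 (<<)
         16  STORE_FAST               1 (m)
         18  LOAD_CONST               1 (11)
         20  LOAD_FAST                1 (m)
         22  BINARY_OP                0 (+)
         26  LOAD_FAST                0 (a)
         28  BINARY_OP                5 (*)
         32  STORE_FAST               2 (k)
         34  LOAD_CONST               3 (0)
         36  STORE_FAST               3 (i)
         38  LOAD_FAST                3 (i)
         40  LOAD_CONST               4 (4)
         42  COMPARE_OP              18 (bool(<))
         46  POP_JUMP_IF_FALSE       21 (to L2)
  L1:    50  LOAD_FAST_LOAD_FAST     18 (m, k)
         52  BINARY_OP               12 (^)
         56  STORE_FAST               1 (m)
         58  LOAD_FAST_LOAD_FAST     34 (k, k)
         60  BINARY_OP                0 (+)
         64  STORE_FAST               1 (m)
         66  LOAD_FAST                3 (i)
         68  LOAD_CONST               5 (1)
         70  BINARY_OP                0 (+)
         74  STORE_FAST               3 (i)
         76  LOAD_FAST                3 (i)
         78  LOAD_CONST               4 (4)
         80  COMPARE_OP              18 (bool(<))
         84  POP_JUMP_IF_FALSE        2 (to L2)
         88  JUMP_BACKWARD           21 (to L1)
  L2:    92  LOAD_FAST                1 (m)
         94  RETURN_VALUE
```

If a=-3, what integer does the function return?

LOAD_FAST a → push -3
LOAD_CONST → push 11
BINARY_OP - → -3 - 11 = -14
LOAD_CONST → push 2
BINARY_OP << → -14 << 2 = -56
STORE_FAST m → m=-56
LOAD_CONST → push 11
LOAD_FAST m → push -56
BINARY_OP + → 11 + -56 = -45
LOAD_FAST a → push -3
BINARY_OP * → -45 * -3 = 135
STORE_FAST k → k=135
LOAD_CONST → push 0
STORE_FAST i → i=0
LOAD_FAST i → push 0
LOAD_CONST → push 4
COMPARE_OP bool(<) → 0 vs 4 = True
POP_JUMP_IF_FALSE → pop True; no jump
LOAD_FAST_LOAD_FAST m,k → push -56,135
BINARY_OP ^ → -56 ^ 135 = -177
STORE_FAST m → m=-177
LOAD_FAST_LOAD_FAST k,k → push 135,135
BINARY_OP + → 135 + 135 = 270
STORE_FAST m → m=270
LOAD_FAST i → push 0
LOAD_CONST → push 1
BINARY_OP + → 0 + 1 = 1
STORE_FAST i → i=1
LOAD_FAST i → push 1
LOAD_CONST → push 4
COMPARE_OP bool(<) → 1 vs 4 = True
POP_JUMP_IF_FALSE → pop True; no jump
LOAD_FAST_LOAD_FAST m,k → push 270,135
BINARY_OP ^ → 270 ^ 135 = 393
STORE_FAST m → m=393
LOAD_FAST_LOAD_FAST k,k → push 135,135
BINARY_OP + → 135 + 135 = 270
STORE_FAST m → m=270
LOAD_FAST i → push 1
LOAD_CONST → push 1
BINARY_OP + → 1 + 1 = 2
STORE_FAST i → i=2
LOAD_FAST i → push 2
LOAD_CONST → push 4
COMPARE_OP bool(<) → 2 vs 4 = True
POP_JUMP_IF_FALSE → pop True; no jump
LOAD_FAST_LOAD_FAST m,k → push 270,135
BINARY_OP ^ → 270 ^ 135 = 393
STORE_FAST m → m=393
LOAD_FAST_LOAD_FAST k,k → push 135,135
BINARY_OP + → 135 + 135 = 270
STORE_FAST m → m=270
LOAD_FAST i → push 2
LOAD_CONST → push 1
BINARY_OP + → 2 + 1 = 3
STORE_FAST i → i=3
LOAD_FAST i → push 3
LOAD_CONST → push 4
COMPARE_OP bool(<) → 3 vs 4 = True
POP_JUMP_IF_FALSE → pop True; no jump
LOAD_FAST_LOAD_FAST m,k → push 270,135
BINARY_OP ^ → 270 ^ 135 = 393
STORE_FAST m → m=393
LOAD_FAST_LOAD_FAST k,k → push 135,135
BINARY_OP + → 135 + 135 = 270
STORE_FAST m → m=270
LOAD_FAST i → push 3
LOAD_CONST → push 1
BINARY_OP + → 3 + 1 = 4
STORE_FAST i → i=4
LOAD_FAST i → push 4
LOAD_CONST → push 4
COMPARE_OP bool(<) → 4 vs 4 = False
POP_JUMP_IF_FALSE → pop False; jump
LOAD_FAST m → push 270
RETURN_VALUE → return 270.

270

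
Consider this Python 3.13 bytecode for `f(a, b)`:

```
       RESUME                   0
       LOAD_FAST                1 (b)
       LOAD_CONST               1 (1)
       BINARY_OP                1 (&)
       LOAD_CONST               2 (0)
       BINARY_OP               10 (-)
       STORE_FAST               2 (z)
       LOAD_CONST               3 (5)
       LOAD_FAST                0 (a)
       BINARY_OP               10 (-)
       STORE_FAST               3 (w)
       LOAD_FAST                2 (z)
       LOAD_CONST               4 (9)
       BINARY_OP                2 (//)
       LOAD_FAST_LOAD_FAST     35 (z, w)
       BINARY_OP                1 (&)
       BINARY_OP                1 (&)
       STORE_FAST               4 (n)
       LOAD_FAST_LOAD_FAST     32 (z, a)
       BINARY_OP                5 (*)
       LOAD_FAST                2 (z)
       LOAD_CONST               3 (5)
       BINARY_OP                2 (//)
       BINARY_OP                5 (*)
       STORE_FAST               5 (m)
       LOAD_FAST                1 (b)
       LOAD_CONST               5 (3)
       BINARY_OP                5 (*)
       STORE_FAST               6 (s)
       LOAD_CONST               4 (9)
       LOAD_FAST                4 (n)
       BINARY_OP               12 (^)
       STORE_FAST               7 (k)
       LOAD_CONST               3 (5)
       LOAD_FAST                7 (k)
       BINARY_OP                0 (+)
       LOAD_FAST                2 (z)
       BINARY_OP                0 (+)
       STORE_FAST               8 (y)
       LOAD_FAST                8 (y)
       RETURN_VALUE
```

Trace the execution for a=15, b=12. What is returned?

14

LOAD_FAST b → push 12. Stack: [12]
LOAD_CONST → push 1. Stack: [12, 1]
BINARY_OP & → 12 & 1 = 0. Stack: [0]
LOAD_CONST → push 0. Stack: [0, 0]
BINARY_OP - → 0 - 0 = 0. Stack: [0]
STORE_FAST z → z=0. Stack: []
LOAD_CONST → push 5. Stack: [5]
LOAD_FAST a → push 15. Stack: [5, 15]
BINARY_OP - → 5 - 15 = -10. Stack: [-10]
STORE_FAST w → w=-10. Stack: []
LOAD_FAST z → push 0. Stack: [0]
LOAD_CONST → push 9. Stack: [0, 9]
BINARY_OP // → 0 // 9 = 0. Stack: [0]
LOAD_FAST_LOAD_FAST z,w → push 0,-10. Stack: [0, 0, -10]
BINARY_OP & → 0 & -10 = 0. Stack: [0, 0]
BINARY_OP & → 0 & 0 = 0. Stack: [0]
STORE_FAST n → n=0. Stack: []
LOAD_FAST_LOAD_FAST z,a → push 0,15. Stack: [0, 15]
BINARY_OP * → 0 * 15 = 0. Stack: [0]
LOAD_FAST z → push 0. Stack: [0, 0]
LOAD_CONST → push 5. Stack: [0, 0, 5]
BINARY_OP // → 0 // 5 = 0. Stack: [0, 0]
BINARY_OP * → 0 * 0 = 0. Stack: [0]
STORE_FAST m → m=0. Stack: []
LOAD_FAST b → push 12. Stack: [12]
LOAD_CONST → push 3. Stack: [12, 3]
BINARY_OP * → 12 * 3 = 36. Stack: [36]
STORE_FAST s → s=36. Stack: []
LOAD_CONST → push 9. Stack: [9]
LOAD_FAST n → push 0. Stack: [9, 0]
BINARY_OP ^ → 9 ^ 0 = 9. Stack: [9]
STORE_FAST k → k=9. Stack: []
LOAD_CONST → push 5. Stack: [5]
LOAD_FAST k → push 9. Stack: [5, 9]
BINARY_OP + → 5 + 9 = 14. Stack: [14]
LOAD_FAST z → push 0. Stack: [14, 0]
BINARY_OP + → 14 + 0 = 14. Stack: [14]
STORE_FAST y → y=14. Stack: []
LOAD_FAST y → push 14. Stack: [14]
RETURN_VALUE → return 14.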